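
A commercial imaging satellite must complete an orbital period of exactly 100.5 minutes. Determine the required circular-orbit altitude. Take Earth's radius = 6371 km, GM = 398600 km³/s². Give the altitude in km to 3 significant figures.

789 km

T = 100.5 min = 6030.0 s.
From T = 2π√(a³/μ): a = (μ T²/4π²)^(1/3) = (398600 × 6030.0² / 4π²)^(1/3) = 7160 km.
Altitude h = a − R = 7160 − 6371 = 789 km.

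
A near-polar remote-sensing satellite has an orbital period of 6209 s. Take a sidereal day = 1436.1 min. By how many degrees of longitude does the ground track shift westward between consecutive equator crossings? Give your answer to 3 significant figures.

25.9°

During one orbit Earth rotates (6209.0 / 86166) × 360° = 25.94°.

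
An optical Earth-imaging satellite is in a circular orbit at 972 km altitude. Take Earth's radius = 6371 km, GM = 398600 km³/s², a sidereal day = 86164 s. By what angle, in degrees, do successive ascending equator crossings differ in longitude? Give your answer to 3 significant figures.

Semi-major axis a = 6371 + 972 = 7343 km. Period T = 2π√(a³/μ) = 2π√(7343³/398600) = 6262.1 s = 104.37 min.
During one orbit Earth rotates (6262.1 / 86164) × 360° = 26.16°.

26.2°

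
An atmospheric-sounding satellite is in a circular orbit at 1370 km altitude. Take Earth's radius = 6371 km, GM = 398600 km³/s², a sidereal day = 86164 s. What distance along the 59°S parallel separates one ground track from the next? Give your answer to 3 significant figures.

1620 km

Semi-major axis a = 6371 + 1370 = 7741 km. Period T = 2π√(a³/μ) = 2π√(7741³/398600) = 6778.1 s = 112.97 min.
Node shift per orbit = (6778.1/86164) × 360° = 28.32°.
Equatorial spacing = 28.32 × 111.2 km/° = 3149 km.
At 59° latitude, spacing = 3149 × cos(59°) = 1622 km.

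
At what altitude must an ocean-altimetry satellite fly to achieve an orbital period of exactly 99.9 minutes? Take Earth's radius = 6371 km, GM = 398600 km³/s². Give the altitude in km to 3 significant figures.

T = 99.9 min = 5994.0 s.
From T = 2π√(a³/μ): a = (μ T²/4π²)^(1/3) = (398600 × 5994.0² / 4π²)^(1/3) = 7132 km.
Altitude h = a − R = 7132 − 6371 = 761 km.

761 km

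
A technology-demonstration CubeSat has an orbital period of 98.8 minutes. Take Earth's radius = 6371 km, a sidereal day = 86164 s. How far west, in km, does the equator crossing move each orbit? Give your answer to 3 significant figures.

T = 98.8 min = 5928.0 s.
During one orbit Earth rotates (5928.0 / 86164) × 360° = 24.77°.
At the equator that is 24.77° × (2π·6371/360) km/° = 24.77 × 111.2 = 2754 km.

2750 km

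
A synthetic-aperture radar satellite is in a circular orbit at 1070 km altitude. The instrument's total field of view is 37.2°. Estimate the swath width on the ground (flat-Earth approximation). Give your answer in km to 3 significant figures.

Half-angle = 37.2°/2 = 18.6°.
Swath width ≈ 2h·tan(θ/2) = 2 × 1070 × tan(18.6°) = 720.2 km.

720 km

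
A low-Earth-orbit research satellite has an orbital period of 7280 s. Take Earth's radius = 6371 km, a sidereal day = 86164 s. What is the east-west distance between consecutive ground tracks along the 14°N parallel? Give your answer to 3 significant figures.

3280 km

Node shift per orbit = (7280.0/86164) × 360° = 30.42°.
Equatorial spacing = 30.42 × 111.2 km/° = 3382 km.
At 14° latitude, spacing = 3382 × cos(14°) = 3282 km.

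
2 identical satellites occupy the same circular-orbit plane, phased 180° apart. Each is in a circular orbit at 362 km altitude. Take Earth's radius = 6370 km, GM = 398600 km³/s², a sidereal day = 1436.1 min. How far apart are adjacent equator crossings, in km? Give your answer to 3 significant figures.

1280 km

Semi-major axis a = 6370 + 362 = 6732 km. Period T = 2π√(a³/μ) = 2π√(6732³/398600) = 5497.0 s = 91.62 min.
Single-satellite node shift = (5497.0/86166) × 360° = 22.97°.
With 2 satellites evenly phased, successive equator crossings are 22.97/2 = 11.483° apart.
That is 11.483 × 111.2 = 1277 km at the equator.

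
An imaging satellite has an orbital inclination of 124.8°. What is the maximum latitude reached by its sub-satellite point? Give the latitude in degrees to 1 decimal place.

Retrograde orbit: the ground track reaches ±(180° − i) = ±(180 − 124.8) = ±55.2°.

55.2°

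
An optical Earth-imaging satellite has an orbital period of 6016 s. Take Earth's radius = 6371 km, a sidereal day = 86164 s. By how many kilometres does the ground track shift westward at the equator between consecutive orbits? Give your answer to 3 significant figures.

During one orbit Earth rotates (6016.0 / 86164) × 360° = 25.14°.
At the equator that is 25.14° × (2π·6371/360) km/° = 25.14 × 111.2 = 2795 km.

2790 km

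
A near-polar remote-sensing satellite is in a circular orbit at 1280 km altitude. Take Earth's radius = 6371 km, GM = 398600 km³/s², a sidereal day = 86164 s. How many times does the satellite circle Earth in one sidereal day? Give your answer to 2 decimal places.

Semi-major axis a = 6371 + 1280 = 7651 km. Period T = 2π√(a³/μ) = 2π√(7651³/398600) = 6660.2 s = 111.00 min.
Orbits per sidereal day = 86164 / 6660.2 = 12.937.

12.94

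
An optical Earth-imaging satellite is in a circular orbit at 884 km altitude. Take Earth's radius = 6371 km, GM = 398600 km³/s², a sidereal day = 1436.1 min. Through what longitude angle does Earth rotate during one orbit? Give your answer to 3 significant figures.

Semi-major axis a = 6371 + 884 = 7255 km. Period T = 2π√(a³/μ) = 2π√(7255³/398600) = 6149.9 s = 102.50 min.
During one orbit Earth rotates (6149.9 / 86166) × 360° = 25.69°.

25.7°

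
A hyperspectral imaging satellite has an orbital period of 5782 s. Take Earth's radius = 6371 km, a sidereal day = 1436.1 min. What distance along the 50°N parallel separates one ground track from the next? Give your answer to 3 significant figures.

Node shift per orbit = (5782.0/86166) × 360° = 24.16°.
Equatorial spacing = 24.16 × 111.2 km/° = 2686 km.
At 50° latitude, spacing = 2686 × cos(50°) = 1727 km.

1730 km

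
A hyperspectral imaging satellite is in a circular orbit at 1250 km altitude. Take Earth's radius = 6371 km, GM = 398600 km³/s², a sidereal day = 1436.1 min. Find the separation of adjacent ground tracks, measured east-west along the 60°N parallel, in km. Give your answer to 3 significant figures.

Semi-major axis a = 6371 + 1250 = 7621 km. Period T = 2π√(a³/μ) = 2π√(7621³/398600) = 6621.1 s = 110.35 min.
Node shift per orbit = (6621.1/86166) × 360° = 27.66°.
Equatorial spacing = 27.66 × 111.2 km/° = 3076 km.
At 60° latitude, spacing = 3076 × cos(60°) = 1538 km.

1540 km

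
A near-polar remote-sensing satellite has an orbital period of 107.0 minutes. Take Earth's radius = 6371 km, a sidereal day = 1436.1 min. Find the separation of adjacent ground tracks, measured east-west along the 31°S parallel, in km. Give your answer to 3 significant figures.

T = 107.0 min = 6420.0 s.
Node shift per orbit = (6420.0/86166) × 360° = 26.82°.
Equatorial spacing = 26.82 × 111.2 km/° = 2983 km.
At 31° latitude, spacing = 2983 × cos(31°) = 2557 km.

2560 km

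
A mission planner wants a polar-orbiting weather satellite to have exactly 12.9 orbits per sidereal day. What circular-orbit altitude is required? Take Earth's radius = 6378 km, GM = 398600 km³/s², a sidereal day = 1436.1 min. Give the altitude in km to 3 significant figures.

Required period T = 86166 / 12.9 = 6679.5 s.
From T = 2π√(a³/μ): a = (μ T²/4π²)^(1/3) = (398600 × 6679.5² / 4π²)^(1/3) = 7666 km.
Altitude h = a − R = 7666 − 6378 = 1288 km.

1290 km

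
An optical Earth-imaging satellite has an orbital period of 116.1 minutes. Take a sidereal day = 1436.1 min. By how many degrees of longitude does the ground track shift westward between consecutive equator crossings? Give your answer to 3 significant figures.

29.1°

T = 116.1 min = 6966.0 s.
During one orbit Earth rotates (6966.0 / 86166) × 360° = 29.10°.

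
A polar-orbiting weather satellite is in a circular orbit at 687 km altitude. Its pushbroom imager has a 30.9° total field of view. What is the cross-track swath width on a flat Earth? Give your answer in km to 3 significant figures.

Half-angle = 30.9°/2 = 15.45°.
Swath width ≈ 2h·tan(θ/2) = 2 × 687 × tan(15.45°) = 379.8 km.

380 km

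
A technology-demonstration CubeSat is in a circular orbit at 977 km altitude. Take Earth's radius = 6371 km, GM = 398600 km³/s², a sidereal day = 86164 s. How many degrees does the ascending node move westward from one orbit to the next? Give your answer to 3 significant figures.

26.2°

Semi-major axis a = 6371 + 977 = 7348 km. Period T = 2π√(a³/μ) = 2π√(7348³/398600) = 6268.5 s = 104.48 min.
During one orbit Earth rotates (6268.5 / 86164) × 360° = 26.19°.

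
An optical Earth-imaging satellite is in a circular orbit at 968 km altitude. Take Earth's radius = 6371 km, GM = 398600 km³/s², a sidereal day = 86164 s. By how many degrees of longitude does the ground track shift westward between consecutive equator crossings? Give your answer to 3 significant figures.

Semi-major axis a = 6371 + 968 = 7339 km. Period T = 2π√(a³/μ) = 2π√(7339³/398600) = 6257.0 s = 104.28 min.
During one orbit Earth rotates (6257.0 / 86164) × 360° = 26.14°.

26.1°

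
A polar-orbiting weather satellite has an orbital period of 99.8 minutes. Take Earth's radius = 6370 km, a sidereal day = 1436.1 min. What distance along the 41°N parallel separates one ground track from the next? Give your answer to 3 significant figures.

2100 km

T = 99.8 min = 5988.0 s.
Node shift per orbit = (5988.0/86166) × 360° = 25.02°.
Equatorial spacing = 25.02 × 111.2 km/° = 2781 km.
At 41° latitude, spacing = 2781 × cos(41°) = 2099 km.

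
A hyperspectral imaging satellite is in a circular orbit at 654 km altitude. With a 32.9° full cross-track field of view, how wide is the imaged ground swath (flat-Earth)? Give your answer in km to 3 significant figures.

386 km

Half-angle = 32.9°/2 = 16.45°.
Swath width ≈ 2h·tan(θ/2) = 2 × 654 × tan(16.45°) = 386.2 km.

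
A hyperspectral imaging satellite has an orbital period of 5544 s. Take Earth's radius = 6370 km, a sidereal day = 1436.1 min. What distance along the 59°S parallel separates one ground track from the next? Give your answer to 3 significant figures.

1330 km

Node shift per orbit = (5544.0/86166) × 360° = 23.16°.
Equatorial spacing = 23.16 × 111.2 km/° = 2575 km.
At 59° latitude, spacing = 2575 × cos(59°) = 1326 km.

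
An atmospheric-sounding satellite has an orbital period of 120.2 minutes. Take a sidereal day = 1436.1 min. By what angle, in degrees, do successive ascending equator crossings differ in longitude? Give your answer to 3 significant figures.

T = 120.2 min = 7212.0 s.
During one orbit Earth rotates (7212.0 / 86166) × 360° = 30.13°.

30.1°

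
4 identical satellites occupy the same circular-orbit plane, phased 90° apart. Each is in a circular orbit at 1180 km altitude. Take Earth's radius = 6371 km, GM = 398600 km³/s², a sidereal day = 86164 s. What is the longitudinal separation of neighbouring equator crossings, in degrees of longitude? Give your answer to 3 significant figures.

Semi-major axis a = 6371 + 1180 = 7551 km. Period T = 2π√(a³/μ) = 2π√(7551³/398600) = 6530.1 s = 108.83 min.
Single-satellite node shift = (6530.1/86164) × 360° = 27.28°.
With 4 satellites evenly phased, successive equator crossings are 27.28/4 = 6.821° apart.

6.82°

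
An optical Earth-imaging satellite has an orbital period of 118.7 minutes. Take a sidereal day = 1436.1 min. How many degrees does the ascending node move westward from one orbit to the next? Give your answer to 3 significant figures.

T = 118.7 min = 7122.0 s.
During one orbit Earth rotates (7122.0 / 86166) × 360° = 29.76°.

29.8°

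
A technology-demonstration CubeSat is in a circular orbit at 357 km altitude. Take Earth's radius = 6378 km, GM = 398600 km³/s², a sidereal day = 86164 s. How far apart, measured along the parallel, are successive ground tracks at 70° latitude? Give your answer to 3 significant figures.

875 km

Semi-major axis a = 6378 + 357 = 6735 km. Period T = 2π√(a³/μ) = 2π√(6735³/398600) = 5500.7 s = 91.68 min.
Node shift per orbit = (5500.7/86164) × 360° = 22.98°.
Equatorial spacing = 22.98 × 111.3 km/° = 2558 km.
At 70° latitude, spacing = 2558 × cos(70°) = 875 km.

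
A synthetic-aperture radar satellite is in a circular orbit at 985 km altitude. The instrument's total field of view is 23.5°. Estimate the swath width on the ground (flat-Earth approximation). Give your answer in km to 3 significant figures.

Half-angle = 23.5°/2 = 11.75°.
Swath width ≈ 2h·tan(θ/2) = 2 × 985 × tan(11.75°) = 409.8 km.

410 km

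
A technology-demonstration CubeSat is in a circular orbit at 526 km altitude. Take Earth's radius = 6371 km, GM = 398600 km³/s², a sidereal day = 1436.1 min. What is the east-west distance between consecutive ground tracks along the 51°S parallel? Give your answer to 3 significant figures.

Semi-major axis a = 6371 + 526 = 6897 km. Period T = 2π√(a³/μ) = 2π√(6897³/398600) = 5700.4 s = 95.01 min.
Node shift per orbit = (5700.4/86166) × 360° = 23.82°.
Equatorial spacing = 23.82 × 111.2 km/° = 2648 km.
At 51° latitude, spacing = 2648 × cos(51°) = 1667 km.

1670 km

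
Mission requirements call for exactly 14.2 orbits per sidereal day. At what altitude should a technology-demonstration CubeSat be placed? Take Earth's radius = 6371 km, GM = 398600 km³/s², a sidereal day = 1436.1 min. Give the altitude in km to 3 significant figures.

819 km

Required period T = 86166 / 14.2 = 6068.0 s.
From T = 2π√(a³/μ): a = (μ T²/4π²)^(1/3) = (398600 × 6068.0² / 4π²)^(1/3) = 7190 km.
Altitude h = a − R = 7190 − 6371 = 819 km.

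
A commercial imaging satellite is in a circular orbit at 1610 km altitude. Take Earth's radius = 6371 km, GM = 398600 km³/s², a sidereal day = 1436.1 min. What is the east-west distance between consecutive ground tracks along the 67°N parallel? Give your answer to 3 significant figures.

Semi-major axis a = 6371 + 1610 = 7981 km. Period T = 2π√(a³/μ) = 2π√(7981³/398600) = 7095.7 s = 118.26 min.
Node shift per orbit = (7095.7/86166) × 360° = 29.65°.
Equatorial spacing = 29.65 × 111.2 km/° = 3296 km.
At 67° latitude, spacing = 3296 × cos(67°) = 1288 km.

1290 km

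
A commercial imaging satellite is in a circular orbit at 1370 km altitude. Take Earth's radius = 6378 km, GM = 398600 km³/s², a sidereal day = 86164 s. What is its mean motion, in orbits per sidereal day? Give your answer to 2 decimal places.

Semi-major axis a = 6378 + 1370 = 7748 km. Period T = 2π√(a³/μ) = 2π√(7748³/398600) = 6787.3 s = 113.12 min.
Orbits per sidereal day = 86164 / 6787.3 = 12.695.

12.69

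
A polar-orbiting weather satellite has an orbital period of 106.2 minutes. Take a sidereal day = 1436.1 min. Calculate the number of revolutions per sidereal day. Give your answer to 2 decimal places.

13.52

T = 106.2 min = 6372.0 s.
Orbits per sidereal day = 86166 / 6372.0 = 13.523.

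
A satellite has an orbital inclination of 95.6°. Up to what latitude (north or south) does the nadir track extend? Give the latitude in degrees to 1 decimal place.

84.4°

Retrograde orbit: the ground track reaches ±(180° − i) = ±(180 − 95.6) = ±84.4°.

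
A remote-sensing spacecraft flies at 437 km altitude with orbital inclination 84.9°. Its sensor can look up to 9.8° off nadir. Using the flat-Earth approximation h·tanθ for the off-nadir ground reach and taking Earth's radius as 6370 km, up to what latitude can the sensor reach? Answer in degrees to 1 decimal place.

For a prograde orbit the ground track reaches latitude ±i = ±84.9°.
Sensor half-swath on the ground ≈ 437·tan(9.8°) = 75 km = 0.68° of latitude.
Maximum observable latitude ≈ 84.9 + 0.68 = 85.6°.

85.6°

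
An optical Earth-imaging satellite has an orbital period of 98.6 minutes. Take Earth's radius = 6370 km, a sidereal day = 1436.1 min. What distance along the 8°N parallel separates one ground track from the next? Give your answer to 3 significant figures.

T = 98.6 min = 5916.0 s.
Node shift per orbit = (5916.0/86166) × 360° = 24.72°.
Equatorial spacing = 24.72 × 111.2 km/° = 2748 km.
At 8° latitude, spacing = 2748 × cos(8°) = 2721 km.

2720 km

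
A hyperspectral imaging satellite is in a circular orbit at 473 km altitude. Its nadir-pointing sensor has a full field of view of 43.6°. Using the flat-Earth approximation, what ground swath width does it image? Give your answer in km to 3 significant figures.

378 km

Half-angle = 43.6°/2 = 21.8°.
Swath width ≈ 2h·tan(θ/2) = 2 × 473 × tan(21.8°) = 378.4 km.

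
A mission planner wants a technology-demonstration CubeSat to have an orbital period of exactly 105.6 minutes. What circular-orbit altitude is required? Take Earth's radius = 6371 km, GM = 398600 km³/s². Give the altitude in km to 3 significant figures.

1030 km

T = 105.6 min = 6336.0 s.
From T = 2π√(a³/μ): a = (μ T²/4π²)^(1/3) = (398600 × 6336.0² / 4π²)^(1/3) = 7401 km.
Altitude h = a − R = 7401 − 6371 = 1030 km.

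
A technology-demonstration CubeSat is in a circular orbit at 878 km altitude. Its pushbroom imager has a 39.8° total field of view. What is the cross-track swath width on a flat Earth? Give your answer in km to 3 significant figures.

636 km

Half-angle = 39.8°/2 = 19.9°.
Swath width ≈ 2h·tan(θ/2) = 2 × 878 × tan(19.9°) = 635.7 km.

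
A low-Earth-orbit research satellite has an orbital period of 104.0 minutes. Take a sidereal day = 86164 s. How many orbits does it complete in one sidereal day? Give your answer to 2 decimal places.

13.81

T = 104.0 min = 6240.0 s.
Orbits per sidereal day = 86164 / 6240.0 = 13.808.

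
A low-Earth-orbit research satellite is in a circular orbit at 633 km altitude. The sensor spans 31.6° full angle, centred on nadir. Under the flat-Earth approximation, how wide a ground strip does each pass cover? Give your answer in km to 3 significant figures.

358 km

Half-angle = 31.6°/2 = 15.8°.
Swath width ≈ 2h·tan(θ/2) = 2 × 633 × tan(15.8°) = 358.2 km.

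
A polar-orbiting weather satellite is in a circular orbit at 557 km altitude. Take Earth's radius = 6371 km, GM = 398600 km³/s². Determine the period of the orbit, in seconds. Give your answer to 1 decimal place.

5738.8 seconds

Semi-major axis a = 6371 + 557 = 6928 km. Period T = 2π√(a³/μ) = 2π√(6928³/398600) = 5738.8 s = 95.65 min.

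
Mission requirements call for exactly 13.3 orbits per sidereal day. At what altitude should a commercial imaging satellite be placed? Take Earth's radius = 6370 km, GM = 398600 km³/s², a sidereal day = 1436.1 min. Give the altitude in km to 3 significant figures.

Required period T = 86166 / 13.3 = 6478.6 s.
From T = 2π√(a³/μ): a = (μ T²/4π²)^(1/3) = (398600 × 6478.6² / 4π²)^(1/3) = 7511 km.
Altitude h = a − R = 7511 − 6370 = 1141 km.

1140 km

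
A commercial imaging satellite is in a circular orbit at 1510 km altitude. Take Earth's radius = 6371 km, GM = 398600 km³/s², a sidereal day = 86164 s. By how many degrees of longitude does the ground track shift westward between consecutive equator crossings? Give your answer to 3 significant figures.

29.1°

Semi-major axis a = 6371 + 1510 = 7881 km. Period T = 2π√(a³/μ) = 2π√(7881³/398600) = 6962.8 s = 116.05 min.
During one orbit Earth rotates (6962.8 / 86164) × 360° = 29.09°.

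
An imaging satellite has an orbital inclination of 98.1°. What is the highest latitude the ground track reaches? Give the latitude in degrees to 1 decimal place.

Retrograde orbit: the ground track reaches ±(180° − i) = ±(180 − 98.1) = ±81.9°.

81.9°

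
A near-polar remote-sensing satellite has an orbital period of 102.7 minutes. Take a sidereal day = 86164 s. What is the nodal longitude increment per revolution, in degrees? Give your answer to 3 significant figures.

25.7°

T = 102.7 min = 6162.0 s.
During one orbit Earth rotates (6162.0 / 86164) × 360° = 25.75°.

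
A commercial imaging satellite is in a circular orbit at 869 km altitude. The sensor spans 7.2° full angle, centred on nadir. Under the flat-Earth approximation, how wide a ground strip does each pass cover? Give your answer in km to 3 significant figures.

109 km

Half-angle = 7.2°/2 = 3.6°.
Swath width ≈ 2h·tan(θ/2) = 2 × 869 × tan(3.6°) = 109.3 km.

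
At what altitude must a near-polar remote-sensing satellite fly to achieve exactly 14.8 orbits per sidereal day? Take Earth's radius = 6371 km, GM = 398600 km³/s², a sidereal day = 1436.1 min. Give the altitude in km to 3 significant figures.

Required period T = 86166 / 14.8 = 5822.0 s.
From T = 2π√(a³/μ): a = (μ T²/4π²)^(1/3) = (398600 × 5822.0² / 4π²)^(1/3) = 6995 km.
Altitude h = a − R = 6995 − 6371 = 624 km.

624 km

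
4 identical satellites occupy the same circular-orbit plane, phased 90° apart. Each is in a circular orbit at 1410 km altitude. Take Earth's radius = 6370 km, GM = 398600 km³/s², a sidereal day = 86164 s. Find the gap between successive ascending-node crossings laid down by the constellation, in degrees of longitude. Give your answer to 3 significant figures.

Semi-major axis a = 6370 + 1410 = 7780 km. Period T = 2π√(a³/μ) = 2π√(7780³/398600) = 6829.4 s = 113.82 min.
Single-satellite node shift = (6829.4/86164) × 360° = 28.53°.
With 4 satellites evenly phased, successive equator crossings are 28.53/4 = 7.133° apart.

7.13°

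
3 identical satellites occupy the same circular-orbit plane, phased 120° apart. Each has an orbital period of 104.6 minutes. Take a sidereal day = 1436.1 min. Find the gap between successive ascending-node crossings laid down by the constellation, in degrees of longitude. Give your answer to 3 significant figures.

8.74°

T = 104.6 min = 6276.0 s.
Single-satellite node shift = (6276.0/86166) × 360° = 26.22°.
With 3 satellites evenly phased, successive equator crossings are 26.22/3 = 8.740° apart.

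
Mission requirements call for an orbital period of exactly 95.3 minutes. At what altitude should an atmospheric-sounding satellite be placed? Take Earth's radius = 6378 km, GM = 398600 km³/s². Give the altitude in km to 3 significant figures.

T = 95.3 min = 5718.0 s.
From T = 2π√(a³/μ): a = (μ T²/4π²)^(1/3) = (398600 × 5718.0² / 4π²)^(1/3) = 6911 km.
Altitude h = a − R = 6911 − 6378 = 533 km.

533 km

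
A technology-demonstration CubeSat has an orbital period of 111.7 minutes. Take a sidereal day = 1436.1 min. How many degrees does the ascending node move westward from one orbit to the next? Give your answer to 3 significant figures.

28.0°

T = 111.7 min = 6702.0 s.
During one orbit Earth rotates (6702.0 / 86166) × 360° = 28.00°.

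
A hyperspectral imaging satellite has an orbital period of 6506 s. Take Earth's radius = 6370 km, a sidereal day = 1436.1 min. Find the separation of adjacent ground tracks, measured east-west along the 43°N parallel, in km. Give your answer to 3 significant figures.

2210 km

Node shift per orbit = (6506.0/86166) × 360° = 27.18°.
Equatorial spacing = 27.18 × 111.2 km/° = 3022 km.
At 43° latitude, spacing = 3022 × cos(43°) = 2210 km.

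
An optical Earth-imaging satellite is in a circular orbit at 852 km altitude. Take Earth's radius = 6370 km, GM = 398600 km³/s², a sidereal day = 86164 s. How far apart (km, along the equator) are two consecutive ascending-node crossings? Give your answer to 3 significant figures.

Semi-major axis a = 6370 + 852 = 7222 km. Period T = 2π√(a³/μ) = 2π√(7222³/398600) = 6108.0 s = 101.80 min.
During one orbit Earth rotates (6108.0 / 86164) × 360° = 25.52°.
At the equator that is 25.52° × (2π·6370/360) km/° = 25.52 × 111.2 = 2837 km.

2840 km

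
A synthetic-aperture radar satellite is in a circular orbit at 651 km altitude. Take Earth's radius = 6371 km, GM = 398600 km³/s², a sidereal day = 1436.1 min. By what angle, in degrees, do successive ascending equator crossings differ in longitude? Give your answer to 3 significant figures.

24.5°

Semi-major axis a = 6371 + 651 = 7022 km. Period T = 2π√(a³/μ) = 2π√(7022³/398600) = 5856.0 s = 97.60 min.
During one orbit Earth rotates (5856.0 / 86166) × 360° = 24.47°.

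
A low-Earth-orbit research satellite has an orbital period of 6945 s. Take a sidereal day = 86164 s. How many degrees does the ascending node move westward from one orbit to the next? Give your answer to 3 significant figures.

29.0°

During one orbit Earth rotates (6945.0 / 86164) × 360° = 29.02°.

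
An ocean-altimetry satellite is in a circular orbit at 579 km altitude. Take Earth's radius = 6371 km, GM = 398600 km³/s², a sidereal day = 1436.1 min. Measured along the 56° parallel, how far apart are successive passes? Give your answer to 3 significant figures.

1500 km

Semi-major axis a = 6371 + 579 = 6950 km. Period T = 2π√(a³/μ) = 2π√(6950³/398600) = 5766.2 s = 96.10 min.
Node shift per orbit = (5766.2/86166) × 360° = 24.09°.
Equatorial spacing = 24.09 × 111.2 km/° = 2679 km.
At 56° latitude, spacing = 2679 × cos(56°) = 1498 km.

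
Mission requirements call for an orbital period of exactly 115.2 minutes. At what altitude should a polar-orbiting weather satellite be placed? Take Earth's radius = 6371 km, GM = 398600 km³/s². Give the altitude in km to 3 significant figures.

T = 115.2 min = 6912.0 s.
From T = 2π√(a³/μ): a = (μ T²/4π²)^(1/3) = (398600 × 6912.0² / 4π²)^(1/3) = 7843 km.
Altitude h = a − R = 7843 − 6371 = 1472 km.

1470 km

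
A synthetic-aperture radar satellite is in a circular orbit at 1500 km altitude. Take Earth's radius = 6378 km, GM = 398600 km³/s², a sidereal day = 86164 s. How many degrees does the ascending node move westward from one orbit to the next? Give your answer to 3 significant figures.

Semi-major axis a = 6378 + 1500 = 7878 km. Period T = 2π√(a³/μ) = 2π√(7878³/398600) = 6958.8 s = 115.98 min.
During one orbit Earth rotates (6958.8 / 86164) × 360° = 29.07°.

29.1°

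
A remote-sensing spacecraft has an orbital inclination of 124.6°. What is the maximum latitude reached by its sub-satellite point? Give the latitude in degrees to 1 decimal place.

55.4°

Retrograde orbit: the ground track reaches ±(180° − i) = ±(180 − 124.6) = ±55.4°.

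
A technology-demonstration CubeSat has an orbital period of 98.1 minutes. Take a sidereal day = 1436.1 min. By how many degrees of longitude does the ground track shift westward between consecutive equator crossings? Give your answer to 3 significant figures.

T = 98.1 min = 5886.0 s.
During one orbit Earth rotates (5886.0 / 86166) × 360° = 24.59°.

24.6°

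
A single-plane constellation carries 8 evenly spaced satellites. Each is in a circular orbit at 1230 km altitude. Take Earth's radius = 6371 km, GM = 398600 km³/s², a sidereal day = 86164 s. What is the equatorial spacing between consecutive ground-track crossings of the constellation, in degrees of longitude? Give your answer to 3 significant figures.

Semi-major axis a = 6371 + 1230 = 7601 km. Period T = 2π√(a³/μ) = 2π√(7601³/398600) = 6595.0 s = 109.92 min.
Single-satellite node shift = (6595.0/86164) × 360° = 27.55°.
With 8 satellites evenly phased, successive equator crossings are 27.55/8 = 3.444° apart.

3.44°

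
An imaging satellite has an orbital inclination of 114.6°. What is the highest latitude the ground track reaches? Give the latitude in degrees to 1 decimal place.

65.4°

Retrograde orbit: the ground track reaches ±(180° − i) = ±(180 − 114.6) = ±65.4°.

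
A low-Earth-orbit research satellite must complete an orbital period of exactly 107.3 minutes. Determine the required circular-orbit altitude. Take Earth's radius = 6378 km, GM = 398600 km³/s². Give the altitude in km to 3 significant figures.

1100 km

T = 107.3 min = 6438.0 s.
From T = 2π√(a³/μ): a = (μ T²/4π²)^(1/3) = (398600 × 6438.0² / 4π²)^(1/3) = 7480 km.
Altitude h = a − R = 7480 − 6378 = 1102 km.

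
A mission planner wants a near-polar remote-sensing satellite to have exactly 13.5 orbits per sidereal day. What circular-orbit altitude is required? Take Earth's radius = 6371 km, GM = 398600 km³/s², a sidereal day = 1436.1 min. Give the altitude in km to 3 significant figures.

Required period T = 86166 / 13.5 = 6382.7 s.
From T = 2π√(a³/μ): a = (μ T²/4π²)^(1/3) = (398600 × 6382.7² / 4π²)^(1/3) = 7437 km.
Altitude h = a − R = 7437 − 6371 = 1066 km.

1070 km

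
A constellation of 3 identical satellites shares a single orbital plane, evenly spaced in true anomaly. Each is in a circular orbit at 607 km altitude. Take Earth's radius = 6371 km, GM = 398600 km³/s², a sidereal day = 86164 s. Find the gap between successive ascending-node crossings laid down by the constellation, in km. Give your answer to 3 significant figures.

898 km

Semi-major axis a = 6371 + 607 = 6978 km. Period T = 2π√(a³/μ) = 2π√(6978³/398600) = 5801.1 s = 96.68 min.
Single-satellite node shift = (5801.1/86164) × 360° = 24.24°.
With 3 satellites evenly phased, successive equator crossings are 24.24/3 = 8.079° apart.
That is 8.079 × 111.2 = 898 km at the equator.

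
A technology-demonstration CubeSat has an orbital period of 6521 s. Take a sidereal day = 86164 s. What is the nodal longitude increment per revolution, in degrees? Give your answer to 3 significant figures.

27.2°

During one orbit Earth rotates (6521.0 / 86164) × 360° = 27.25°.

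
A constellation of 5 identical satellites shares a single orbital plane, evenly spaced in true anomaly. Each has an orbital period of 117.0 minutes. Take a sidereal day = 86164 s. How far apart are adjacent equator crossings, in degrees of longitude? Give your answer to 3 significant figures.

T = 117.0 min = 7020.0 s.
Single-satellite node shift = (7020.0/86164) × 360° = 29.33°.
With 5 satellites evenly phased, successive equator crossings are 29.33/5 = 5.866° apart.

5.87°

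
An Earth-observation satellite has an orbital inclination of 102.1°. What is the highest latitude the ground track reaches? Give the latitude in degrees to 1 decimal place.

Retrograde orbit: the ground track reaches ±(180° − i) = ±(180 − 102.1) = ±77.9°.

77.9°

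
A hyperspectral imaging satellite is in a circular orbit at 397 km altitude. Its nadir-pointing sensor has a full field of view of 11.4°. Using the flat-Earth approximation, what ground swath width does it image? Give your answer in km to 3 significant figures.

79.3 km

Half-angle = 11.4°/2 = 5.7°.
Swath width ≈ 2h·tan(θ/2) = 2 × 397 × tan(5.7°) = 79.3 km.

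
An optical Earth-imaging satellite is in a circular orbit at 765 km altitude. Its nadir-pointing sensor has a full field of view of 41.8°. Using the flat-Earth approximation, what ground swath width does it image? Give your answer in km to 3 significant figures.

584 km

Half-angle = 41.8°/2 = 20.9°.
Swath width ≈ 2h·tan(θ/2) = 2 × 765 × tan(20.9°) = 584.3 km.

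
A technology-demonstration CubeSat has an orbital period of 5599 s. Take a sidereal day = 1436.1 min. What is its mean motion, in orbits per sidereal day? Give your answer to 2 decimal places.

15.39

Orbits per sidereal day = 86166 / 5599.0 = 15.390.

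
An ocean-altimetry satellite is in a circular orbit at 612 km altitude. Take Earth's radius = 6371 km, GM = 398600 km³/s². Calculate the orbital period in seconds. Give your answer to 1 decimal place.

Semi-major axis a = 6371 + 612 = 6983 km. Period T = 2π√(a³/μ) = 2π√(6983³/398600) = 5807.3 s = 96.79 min.

5807.3 seconds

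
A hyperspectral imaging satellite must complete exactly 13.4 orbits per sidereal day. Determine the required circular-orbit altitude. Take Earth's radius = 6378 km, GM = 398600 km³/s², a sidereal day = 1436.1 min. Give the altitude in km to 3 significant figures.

Required period T = 86166 / 13.4 = 6430.3 s.
From T = 2π√(a³/μ): a = (μ T²/4π²)^(1/3) = (398600 × 6430.3² / 4π²)^(1/3) = 7474 km.
Altitude h = a − R = 7474 − 6378 = 1096 km.

1100 km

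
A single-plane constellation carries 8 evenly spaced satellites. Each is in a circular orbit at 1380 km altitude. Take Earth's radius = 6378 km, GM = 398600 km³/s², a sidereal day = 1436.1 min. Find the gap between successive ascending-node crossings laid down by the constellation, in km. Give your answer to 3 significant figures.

Semi-major axis a = 6378 + 1380 = 7758 km. Period T = 2π√(a³/μ) = 2π√(7758³/398600) = 6800.4 s = 113.34 min.
Single-satellite node shift = (6800.4/86166) × 360° = 28.41°.
With 8 satellites evenly phased, successive equator crossings are 28.41/8 = 3.552° apart.
That is 3.552 × 111.3 = 395 km at the equator.

395 km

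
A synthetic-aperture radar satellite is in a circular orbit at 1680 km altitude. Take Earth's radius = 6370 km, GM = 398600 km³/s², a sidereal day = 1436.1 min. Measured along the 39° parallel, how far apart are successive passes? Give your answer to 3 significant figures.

2590 km

Semi-major axis a = 6370 + 1680 = 8050 km. Period T = 2π√(a³/μ) = 2π√(8050³/398600) = 7187.9 s = 119.80 min.
Node shift per orbit = (7187.9/86166) × 360° = 30.03°.
Equatorial spacing = 30.03 × 111.2 km/° = 3339 km.
At 39° latitude, spacing = 3339 × cos(39°) = 2595 km.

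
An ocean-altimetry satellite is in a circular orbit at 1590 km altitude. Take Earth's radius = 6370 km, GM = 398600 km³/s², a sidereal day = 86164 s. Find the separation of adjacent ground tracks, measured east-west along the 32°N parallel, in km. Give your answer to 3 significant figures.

2780 km

Semi-major axis a = 6370 + 1590 = 7960 km. Period T = 2π√(a³/μ) = 2π√(7960³/398600) = 7067.7 s = 117.80 min.
Node shift per orbit = (7067.7/86164) × 360° = 29.53°.
Equatorial spacing = 29.53 × 111.2 km/° = 3283 km.
At 32° latitude, spacing = 3283 × cos(32°) = 2784 km.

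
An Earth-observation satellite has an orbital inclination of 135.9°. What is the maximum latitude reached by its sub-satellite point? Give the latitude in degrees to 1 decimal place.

Retrograde orbit: the ground track reaches ±(180° − i) = ±(180 − 135.9) = ±44.1°.

44.1°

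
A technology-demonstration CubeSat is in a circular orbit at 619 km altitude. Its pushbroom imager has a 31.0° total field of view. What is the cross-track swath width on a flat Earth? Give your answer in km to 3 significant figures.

343 km

Half-angle = 31.0°/2 = 15.5°.
Swath width ≈ 2h·tan(θ/2) = 2 × 619 × tan(15.5°) = 343.3 km.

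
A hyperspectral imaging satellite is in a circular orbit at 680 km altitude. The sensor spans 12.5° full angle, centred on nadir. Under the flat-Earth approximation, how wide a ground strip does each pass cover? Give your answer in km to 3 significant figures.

149 km

Half-angle = 12.5°/2 = 6.25°.
Swath width ≈ 2h·tan(θ/2) = 2 × 680 × tan(6.25°) = 148.9 km.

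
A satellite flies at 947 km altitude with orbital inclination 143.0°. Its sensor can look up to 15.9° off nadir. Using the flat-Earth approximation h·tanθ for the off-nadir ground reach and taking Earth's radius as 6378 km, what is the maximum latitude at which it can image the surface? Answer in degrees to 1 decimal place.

Retrograde orbit: the ground track reaches ±(180° − i) = ±(180 − 143.0) = ±37.0°.
Sensor half-swath on the ground ≈ 947·tan(15.9°) = 270 km = 2.42° of latitude.
Maximum observable latitude ≈ 37.0 + 2.42 = 39.4°.

39.4°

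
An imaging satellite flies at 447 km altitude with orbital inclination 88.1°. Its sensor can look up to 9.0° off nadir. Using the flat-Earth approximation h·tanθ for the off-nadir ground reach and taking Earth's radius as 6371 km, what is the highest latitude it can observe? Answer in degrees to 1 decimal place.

88.7°

For a prograde orbit the ground track reaches latitude ±i = ±88.1°.
Sensor half-swath on the ground ≈ 447·tan(9.0°) = 71 km = 0.64° of latitude.
Maximum observable latitude ≈ 88.1 + 0.64 = 88.7°.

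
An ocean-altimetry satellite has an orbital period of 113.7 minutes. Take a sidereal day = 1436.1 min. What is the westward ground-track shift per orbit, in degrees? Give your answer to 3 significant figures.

T = 113.7 min = 6822.0 s.
During one orbit Earth rotates (6822.0 / 86166) × 360° = 28.50°.

28.5°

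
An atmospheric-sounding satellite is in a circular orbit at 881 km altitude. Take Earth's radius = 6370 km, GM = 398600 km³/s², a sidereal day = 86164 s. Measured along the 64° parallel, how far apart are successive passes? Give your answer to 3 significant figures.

Semi-major axis a = 6370 + 881 = 7251 km. Period T = 2π√(a³/μ) = 2π√(7251³/398600) = 6144.8 s = 102.41 min.
Node shift per orbit = (6144.8/86164) × 360° = 25.67°.
Equatorial spacing = 25.67 × 111.2 km/° = 2854 km.
At 64° latitude, spacing = 2854 × cos(64°) = 1251 km.

1250 km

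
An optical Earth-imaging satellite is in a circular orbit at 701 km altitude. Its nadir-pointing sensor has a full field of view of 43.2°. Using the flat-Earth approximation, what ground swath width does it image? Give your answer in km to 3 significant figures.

555 km

Half-angle = 43.2°/2 = 21.6°.
Swath width ≈ 2h·tan(θ/2) = 2 × 701 × tan(21.6°) = 555.1 km.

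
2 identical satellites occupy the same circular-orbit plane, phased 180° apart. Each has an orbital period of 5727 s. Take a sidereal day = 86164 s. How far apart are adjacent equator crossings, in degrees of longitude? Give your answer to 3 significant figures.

Single-satellite node shift = (5727.0/86164) × 360° = 23.93°.
With 2 satellites evenly phased, successive equator crossings are 23.93/2 = 11.964° apart.

12.0°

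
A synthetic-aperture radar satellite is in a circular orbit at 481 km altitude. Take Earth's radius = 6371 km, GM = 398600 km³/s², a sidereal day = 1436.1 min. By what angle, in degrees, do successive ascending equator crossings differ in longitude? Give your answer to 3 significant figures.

23.6°

Semi-major axis a = 6371 + 481 = 6852 km. Period T = 2π√(a³/μ) = 2π√(6852³/398600) = 5644.7 s = 94.08 min.
During one orbit Earth rotates (5644.7 / 86166) × 360° = 23.58°.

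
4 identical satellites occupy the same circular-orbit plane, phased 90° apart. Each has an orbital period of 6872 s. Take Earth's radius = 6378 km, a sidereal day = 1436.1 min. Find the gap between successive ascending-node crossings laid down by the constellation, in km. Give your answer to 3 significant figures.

799 km

Single-satellite node shift = (6872.0/86166) × 360° = 28.71°.
With 4 satellites evenly phased, successive equator crossings are 28.71/4 = 7.178° apart.
That is 7.178 × 111.3 = 799 km at the equator.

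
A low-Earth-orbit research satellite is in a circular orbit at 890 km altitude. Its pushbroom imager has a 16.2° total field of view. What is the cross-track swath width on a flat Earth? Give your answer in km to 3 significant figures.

253 km

Half-angle = 16.2°/2 = 8.1°.
Swath width ≈ 2h·tan(θ/2) = 2 × 890 × tan(8.1°) = 253.3 km.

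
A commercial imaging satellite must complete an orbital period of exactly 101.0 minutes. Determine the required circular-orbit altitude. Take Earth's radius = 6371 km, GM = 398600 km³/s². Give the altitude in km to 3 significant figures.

813 km

T = 101.0 min = 6060.0 s.
From T = 2π√(a³/μ): a = (μ T²/4π²)^(1/3) = (398600 × 6060.0² / 4π²)^(1/3) = 7184 km.
Altitude h = a − R = 7184 − 6371 = 813 km.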